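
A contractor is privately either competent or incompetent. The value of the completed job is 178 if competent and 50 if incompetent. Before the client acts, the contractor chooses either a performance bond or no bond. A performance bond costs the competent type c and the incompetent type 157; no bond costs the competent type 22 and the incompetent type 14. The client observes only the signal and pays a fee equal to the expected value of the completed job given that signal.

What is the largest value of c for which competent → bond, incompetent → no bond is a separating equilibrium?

150

Under separation: bond → competent (pays 178); no bond → incompetent (pays 50).
Incompetent: 50 − 14 = 36 ≥ 178 − 157 = 21. Holds regardless of c. ✓
Competent: 178 − c ≥ 50 − 22, so c ≤ 178 − 28 = 150.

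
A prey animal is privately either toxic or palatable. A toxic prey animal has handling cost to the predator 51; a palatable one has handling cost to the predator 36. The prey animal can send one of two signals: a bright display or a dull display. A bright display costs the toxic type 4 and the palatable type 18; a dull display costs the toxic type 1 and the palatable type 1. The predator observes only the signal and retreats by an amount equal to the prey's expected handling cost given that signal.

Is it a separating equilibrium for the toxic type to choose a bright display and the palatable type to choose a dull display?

Yes

Under separation the predator infers type exactly: bright display → toxic (pays 51), dull display → palatable (pays 36).
Toxic: bright display gives 51 − 4 = 47; dull display gives 36 − 1 = 35. No deviation. ✓
Palatable: dull display gives 36 − 1 = 35; bright display gives 51 − 18 = 33. No deviation. ✓
Neither type gains from mimicking the other.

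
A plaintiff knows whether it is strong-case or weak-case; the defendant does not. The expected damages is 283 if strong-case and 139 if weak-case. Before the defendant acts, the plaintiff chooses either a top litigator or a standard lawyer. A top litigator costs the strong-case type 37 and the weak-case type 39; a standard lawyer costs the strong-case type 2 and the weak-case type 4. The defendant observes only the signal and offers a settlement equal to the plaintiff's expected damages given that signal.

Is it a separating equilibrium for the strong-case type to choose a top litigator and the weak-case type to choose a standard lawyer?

Under separation the defendant infers type exactly: top litigator → strong-case (pays 283), standard lawyer → weak-case (pays 139).
Strong-case: top litigator gives 283 − 37 = 246; standard lawyer gives 139 − 2 = 137. No deviation. ✓
Weak-case: standard lawyer gives 139 − 4 = 135; top litigator gives 283 − 39 = 244. Would deviate. ✗

No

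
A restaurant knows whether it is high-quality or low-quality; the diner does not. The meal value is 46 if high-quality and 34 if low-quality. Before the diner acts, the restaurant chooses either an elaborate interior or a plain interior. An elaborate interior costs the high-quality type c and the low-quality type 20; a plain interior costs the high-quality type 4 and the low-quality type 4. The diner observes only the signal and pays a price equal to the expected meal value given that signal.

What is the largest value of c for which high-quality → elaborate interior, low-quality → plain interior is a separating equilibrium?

16

Under separation: elaborate interior → high-quality (pays 46); plain interior → low-quality (pays 34).
Low-quality: 34 − 4 = 30 ≥ 46 − 20 = 26. Holds regardless of c. ✓
High-quality: 46 − c ≥ 34 − 4, so c ≤ 46 − 30 = 16.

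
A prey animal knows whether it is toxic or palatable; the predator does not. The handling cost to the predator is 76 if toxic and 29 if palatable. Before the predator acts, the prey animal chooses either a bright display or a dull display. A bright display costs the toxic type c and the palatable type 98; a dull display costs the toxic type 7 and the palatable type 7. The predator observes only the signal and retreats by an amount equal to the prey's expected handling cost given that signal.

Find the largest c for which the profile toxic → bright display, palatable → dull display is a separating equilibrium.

Under separation: bright display → toxic (pays 76); dull display → palatable (pays 29).
Palatable: 29 − 7 = 22 ≥ 76 − 98 = -22. Holds regardless of c. ✓
Toxic: 76 − c ≥ 29 − 7, so c ≤ 76 − 22 = 54.

54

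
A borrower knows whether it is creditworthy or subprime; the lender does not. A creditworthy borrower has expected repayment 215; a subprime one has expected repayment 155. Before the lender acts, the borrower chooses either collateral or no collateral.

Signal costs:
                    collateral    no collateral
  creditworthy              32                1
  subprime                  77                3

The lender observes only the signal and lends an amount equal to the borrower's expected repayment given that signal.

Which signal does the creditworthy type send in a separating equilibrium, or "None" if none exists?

collateral

Try creditworthy → collateral, subprime → no collateral:
  Under separation the lender infers type exactly: collateral → creditworthy (pays 215), no collateral → subprime (pays 155).
  Creditworthy: collateral gives 215 − 32 = 183; no collateral gives 155 − 1 = 154. No deviation. ✓
  Subprime: no collateral gives 155 − 3 = 152; collateral gives 215 − 77 = 138. No deviation. ✓
Both hold — the creditworthy type sends collateral.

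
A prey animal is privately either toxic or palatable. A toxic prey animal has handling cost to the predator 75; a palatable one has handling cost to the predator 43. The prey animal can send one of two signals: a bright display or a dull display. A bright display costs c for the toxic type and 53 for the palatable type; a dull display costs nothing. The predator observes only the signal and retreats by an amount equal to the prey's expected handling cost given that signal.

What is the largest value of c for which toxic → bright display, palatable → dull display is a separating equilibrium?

Under separation: bright display → toxic (pays 75); dull display → palatable (pays 43).
Palatable: 43 − 0 = 43 ≥ 75 − 53 = 22. Holds regardless of c. ✓
Toxic: 75 − c ≥ 43 − 0, so c ≤ 75 − 43 = 32.

32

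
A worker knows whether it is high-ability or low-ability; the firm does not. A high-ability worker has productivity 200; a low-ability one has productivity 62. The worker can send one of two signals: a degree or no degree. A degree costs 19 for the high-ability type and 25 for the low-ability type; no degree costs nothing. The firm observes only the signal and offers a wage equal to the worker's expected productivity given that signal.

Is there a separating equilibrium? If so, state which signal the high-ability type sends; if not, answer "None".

None

Try high-ability → degree, low-ability → no degree:
  If types separate, degree earns payment 200 and no degree earns 62.
  High-ability: degree gives 200 − 19 = 181; no degree gives 62 − 0 = 62. No deviation. ✓
  Low-ability: no degree gives 62 − 0 = 62; degree gives 200 − 25 = 175. Would deviate. ✗
Try high-ability → no degree, low-ability → degree:
  If types separate, no degree earns payment 200 and degree earns 62.
  High-ability: no degree gives 200 − 0 = 200; degree gives 62 − 19 = 43. No deviation. ✓
  Low-ability: degree gives 62 − 25 = 37; no degree gives 200 − 0 = 200. Would deviate. ✗
Neither assignment is incentive-compatible.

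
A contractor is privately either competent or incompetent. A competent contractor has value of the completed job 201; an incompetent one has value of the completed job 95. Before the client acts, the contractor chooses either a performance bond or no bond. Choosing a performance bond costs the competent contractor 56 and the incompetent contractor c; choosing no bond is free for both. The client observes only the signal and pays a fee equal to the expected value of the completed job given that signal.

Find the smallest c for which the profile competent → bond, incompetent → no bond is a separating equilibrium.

Under separation: bond → competent (pays 201); no bond → incompetent (pays 95).
Competent: 201 − 56 = 145 ≥ 95 − 0 = 95. Holds regardless of c. ✓
Incompetent: 95 − 0 ≥ 201 − c, so c ≥ 201 − 95 = 106.

106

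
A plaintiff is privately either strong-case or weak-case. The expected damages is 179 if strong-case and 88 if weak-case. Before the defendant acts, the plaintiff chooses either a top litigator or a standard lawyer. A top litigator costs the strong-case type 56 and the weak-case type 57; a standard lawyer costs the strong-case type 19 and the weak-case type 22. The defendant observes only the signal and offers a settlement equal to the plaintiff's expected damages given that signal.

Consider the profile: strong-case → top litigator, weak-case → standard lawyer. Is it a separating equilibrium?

Under separation the defendant infers type exactly: top litigator → strong-case (pays 179), standard lawyer → weak-case (pays 88).
Strong-case: top litigator gives 179 − 56 = 123; standard lawyer gives 88 − 19 = 69. No deviation. ✓
Weak-case: standard lawyer gives 88 − 22 = 66; top litigator gives 179 − 57 = 122. Would deviate. ✗

No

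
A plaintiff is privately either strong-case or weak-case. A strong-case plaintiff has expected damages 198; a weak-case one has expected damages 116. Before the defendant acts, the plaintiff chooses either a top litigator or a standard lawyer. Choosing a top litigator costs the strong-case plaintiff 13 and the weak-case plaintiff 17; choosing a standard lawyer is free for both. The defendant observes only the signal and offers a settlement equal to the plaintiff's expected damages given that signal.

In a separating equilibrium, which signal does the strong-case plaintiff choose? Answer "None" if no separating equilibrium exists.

None

Try strong-case → top litigator, weak-case → standard lawyer:
  Under separation the defendant infers type exactly: top litigator → strong-case (pays 198), standard lawyer → weak-case (pays 116).
  Strong-case: top litigator gives 198 − 13 = 185; standard lawyer gives 116 − 0 = 116. No deviation. ✓
  Weak-case: standard lawyer gives 116 − 0 = 116; top litigator gives 198 − 17 = 181. Would deviate. ✗
Try strong-case → standard lawyer, weak-case → top litigator:
  Under separation the defendant infers type exactly: standard lawyer → strong-case (pays 198), top litigator → weak-case (pays 116).
  Strong-case: standard lawyer gives 198 − 0 = 198; top litigator gives 116 − 13 = 103. No deviation. ✓
  Weak-case: top litigator gives 116 − 17 = 99; standard lawyer gives 198 − 0 = 198. Would deviate. ✗
Neither assignment is incentive-compatible.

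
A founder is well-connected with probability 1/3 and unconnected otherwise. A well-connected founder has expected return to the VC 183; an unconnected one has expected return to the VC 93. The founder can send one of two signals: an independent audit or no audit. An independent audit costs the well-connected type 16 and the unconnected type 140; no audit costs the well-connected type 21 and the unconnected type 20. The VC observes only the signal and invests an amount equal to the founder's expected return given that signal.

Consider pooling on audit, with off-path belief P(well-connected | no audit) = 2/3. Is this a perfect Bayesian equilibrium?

No

At the pooled signal (audit) the VC holds the prior 1/3 and pays 1/3·183 + 2/3·93 = 123. Off-path (no audit) belief 2/3 gives 2/3·183 + 1/3·93 = 153.
Well-connected: audit gives 123 − 16 = 107; no audit gives 153 − 21 = 132. Deviates. ✗
Unconnected: audit gives 123 − 140 = -17; no audit gives 153 − 20 = 133. Deviates. ✗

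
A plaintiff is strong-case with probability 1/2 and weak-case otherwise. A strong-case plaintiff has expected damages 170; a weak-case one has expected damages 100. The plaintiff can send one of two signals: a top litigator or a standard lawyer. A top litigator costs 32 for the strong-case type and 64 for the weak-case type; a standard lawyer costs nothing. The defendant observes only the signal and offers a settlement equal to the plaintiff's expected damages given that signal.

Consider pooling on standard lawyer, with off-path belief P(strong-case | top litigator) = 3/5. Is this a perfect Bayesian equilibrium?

On the equilibrium path (standard lawyer) the defendant holds the prior 1/2 and pays 1/2·170 + 1/2·100 = 135. Off-path (top litigator) belief 3/5 gives 3/5·170 + 2/5·100 = 142.
Strong-case: standard lawyer gives 135 − 0 = 135; top litigator gives 142 − 32 = 110. Stays. ✓
Weak-case: standard lawyer gives 135 − 0 = 135; top litigator gives 142 − 64 = 78. Stays. ✓
Beliefs are Bayes-consistent on-path and both types best-respond.

Yes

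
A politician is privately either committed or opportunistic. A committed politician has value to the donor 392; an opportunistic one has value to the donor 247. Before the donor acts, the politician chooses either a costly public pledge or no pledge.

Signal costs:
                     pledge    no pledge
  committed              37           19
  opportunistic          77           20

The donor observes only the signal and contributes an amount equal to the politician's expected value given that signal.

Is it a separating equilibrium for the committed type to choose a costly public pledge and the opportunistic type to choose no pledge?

If types separate, pledge earns payment 392 and no pledge earns 247.
Committed: pledge gives 392 − 37 = 355; no pledge gives 247 − 19 = 228. No deviation. ✓
Opportunistic: no pledge gives 247 − 20 = 227; pledge gives 392 − 77 = 315. Would deviate. ✗

No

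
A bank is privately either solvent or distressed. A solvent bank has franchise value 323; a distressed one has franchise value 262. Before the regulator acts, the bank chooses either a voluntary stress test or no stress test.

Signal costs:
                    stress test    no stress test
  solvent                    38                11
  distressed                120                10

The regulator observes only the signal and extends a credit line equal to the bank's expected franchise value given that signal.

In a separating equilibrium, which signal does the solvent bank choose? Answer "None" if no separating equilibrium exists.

Try solvent → stress test, distressed → no stress test:
  If types separate, stress test earns payment 323 and no stress test earns 262.
  Solvent: stress test gives 323 − 38 = 285; no stress test gives 262 − 11 = 251. No deviation. ✓
  Distressed: no stress test gives 262 − 10 = 252; stress test gives 323 − 120 = 203. No deviation. ✓
Both hold — the solvent type sends stress test.

stress test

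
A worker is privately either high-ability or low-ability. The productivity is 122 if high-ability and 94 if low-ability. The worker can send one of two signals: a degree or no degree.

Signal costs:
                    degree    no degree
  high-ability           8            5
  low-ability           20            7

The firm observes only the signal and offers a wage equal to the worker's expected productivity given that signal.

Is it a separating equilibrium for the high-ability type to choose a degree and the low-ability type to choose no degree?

No

If types separate, degree earns payment 122 and no degree earns 94.
High-ability: degree gives 122 − 8 = 114; no degree gives 94 − 5 = 89. No deviation. ✓
Low-ability: no degree gives 94 − 7 = 87; degree gives 122 − 20 = 102. Would deviate. ✗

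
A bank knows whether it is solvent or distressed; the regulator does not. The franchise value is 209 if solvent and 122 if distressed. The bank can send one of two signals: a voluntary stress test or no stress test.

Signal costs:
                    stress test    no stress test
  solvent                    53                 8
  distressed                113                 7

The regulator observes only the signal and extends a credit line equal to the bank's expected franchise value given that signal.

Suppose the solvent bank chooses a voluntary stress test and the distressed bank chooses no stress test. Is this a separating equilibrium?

Yes

If types separate, stress test earns payment 209 and no stress test earns 122.
Solvent: stress test gives 209 − 53 = 156; no stress test gives 122 − 8 = 114. No deviation. ✓
Distressed: no stress test gives 122 − 7 = 115; stress test gives 209 − 113 = 96. No deviation. ✓
Neither type gains from mimicking the other.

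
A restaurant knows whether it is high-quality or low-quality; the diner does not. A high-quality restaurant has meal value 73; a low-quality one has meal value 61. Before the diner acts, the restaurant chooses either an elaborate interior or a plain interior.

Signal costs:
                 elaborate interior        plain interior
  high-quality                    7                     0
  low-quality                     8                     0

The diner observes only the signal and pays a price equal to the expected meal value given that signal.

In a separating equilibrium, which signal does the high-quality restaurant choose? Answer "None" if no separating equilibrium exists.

None

Try high-quality → elaborate interior, low-quality → plain interior:
  If types separate, elaborate interior earns payment 73 and plain interior earns 61.
  High-quality: elaborate interior gives 73 − 7 = 66; plain interior gives 61 − 0 = 61. No deviation. ✓
  Low-quality: plain interior gives 61 − 0 = 61; elaborate interior gives 73 − 8 = 65. Would deviate. ✗
Try high-quality → plain interior, low-quality → elaborate interior:
  If types separate, plain interior earns payment 73 and elaborate interior earns 61.
  High-quality: plain interior gives 73 − 0 = 73; elaborate interior gives 61 − 7 = 54. No deviation. ✓
  Low-quality: elaborate interior gives 61 − 8 = 53; plain interior gives 73 − 0 = 73. Would deviate. ✗
Neither assignment is incentive-compatible.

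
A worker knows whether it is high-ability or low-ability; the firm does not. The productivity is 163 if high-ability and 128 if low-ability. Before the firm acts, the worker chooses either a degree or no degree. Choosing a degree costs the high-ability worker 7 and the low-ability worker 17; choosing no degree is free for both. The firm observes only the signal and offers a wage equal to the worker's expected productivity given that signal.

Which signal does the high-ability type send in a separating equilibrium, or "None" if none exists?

None

Try high-ability → degree, low-ability → no degree:
  Under separation the firm infers type exactly: degree → high-ability (pays 163), no degree → low-ability (pays 128).
  High-ability: degree gives 163 − 7 = 156; no degree gives 128 − 0 = 128. No deviation. ✓
  Low-ability: no degree gives 128 − 0 = 128; degree gives 163 − 17 = 146. Would deviate. ✗
Try high-ability → no degree, low-ability → degree:
  Under separation the firm infers type exactly: no degree → high-ability (pays 163), degree → low-ability (pays 128).
  High-ability: no degree gives 163 − 0 = 163; degree gives 128 − 7 = 121. No deviation. ✓
  Low-ability: degree gives 128 − 17 = 111; no degree gives 163 − 0 = 163. Would deviate. ✗
Neither assignment is incentive-compatible.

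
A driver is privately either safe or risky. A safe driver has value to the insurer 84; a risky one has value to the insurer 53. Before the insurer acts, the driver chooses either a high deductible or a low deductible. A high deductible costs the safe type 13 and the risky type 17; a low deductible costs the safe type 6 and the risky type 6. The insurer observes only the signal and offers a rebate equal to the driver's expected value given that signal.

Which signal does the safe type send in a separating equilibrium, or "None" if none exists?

None

Try safe → high deductible, risky → low deductible:
  If types separate, high deductible earns payment 84 and low deductible earns 53.
  Safe: high deductible gives 84 − 13 = 71; low deductible gives 53 − 6 = 47. No deviation. ✓
  Risky: low deductible gives 53 − 6 = 47; high deductible gives 84 − 17 = 67. Would deviate. ✗
Try safe → low deductible, risky → high deductible:
  If types separate, low deductible earns payment 84 and high deductible earns 53.
  Safe: low deductible gives 84 − 6 = 78; high deductible gives 53 − 13 = 40. No deviation. ✓
  Risky: high deductible gives 53 − 17 = 36; low deductible gives 84 − 6 = 78. Would deviate. ✗
Neither assignment is incentive-compatible.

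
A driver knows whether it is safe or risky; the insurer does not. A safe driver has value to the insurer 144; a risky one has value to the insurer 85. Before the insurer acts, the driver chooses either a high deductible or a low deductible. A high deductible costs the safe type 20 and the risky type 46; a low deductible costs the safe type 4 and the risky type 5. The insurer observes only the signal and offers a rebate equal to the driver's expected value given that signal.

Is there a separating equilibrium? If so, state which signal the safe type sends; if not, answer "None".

None

Try safe → high deductible, risky → low deductible:
  If types separate, high deductible earns payment 144 and low deductible earns 85.
  Safe: high deductible gives 144 − 20 = 124; low deductible gives 85 − 4 = 81. No deviation. ✓
  Risky: low deductible gives 85 − 5 = 80; high deductible gives 144 − 46 = 98. Would deviate. ✗
Try safe → low deductible, risky → high deductible:
  If types separate, low deductible earns payment 144 and high deductible earns 85.
  Safe: low deductible gives 144 − 4 = 140; high deductible gives 85 − 20 = 65. No deviation. ✓
  Risky: high deductible gives 85 − 46 = 39; low deductible gives 144 − 5 = 139. Would deviate. ✗
Neither assignment is incentive-compatible.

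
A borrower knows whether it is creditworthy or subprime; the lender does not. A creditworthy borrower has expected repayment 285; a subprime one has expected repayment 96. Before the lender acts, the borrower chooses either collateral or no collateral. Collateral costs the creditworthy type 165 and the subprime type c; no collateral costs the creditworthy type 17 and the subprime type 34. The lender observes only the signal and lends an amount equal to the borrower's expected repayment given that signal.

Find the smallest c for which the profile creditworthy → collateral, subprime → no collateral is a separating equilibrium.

Under separation: collateral → creditworthy (pays 285); no collateral → subprime (pays 96).
Creditworthy: 285 − 165 = 120 ≥ 96 − 17 = 79. Holds regardless of c. ✓
Subprime: 96 − 34 ≥ 285 − c, so c ≥ 285 − 62 = 223.

223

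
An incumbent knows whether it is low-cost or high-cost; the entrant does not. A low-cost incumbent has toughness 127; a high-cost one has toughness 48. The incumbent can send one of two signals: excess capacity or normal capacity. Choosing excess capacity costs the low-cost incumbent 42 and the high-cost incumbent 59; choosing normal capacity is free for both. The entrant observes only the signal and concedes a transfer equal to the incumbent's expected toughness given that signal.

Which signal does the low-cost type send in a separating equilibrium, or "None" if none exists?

None

Try low-cost → excess capacity, high-cost → normal capacity:
  Under separation the entrant infers type exactly: excess capacity → low-cost (pays 127), normal capacity → high-cost (pays 48).
  Low-cost: excess capacity gives 127 − 42 = 85; normal capacity gives 48 − 0 = 48. No deviation. ✓
  High-cost: normal capacity gives 48 − 0 = 48; excess capacity gives 127 − 59 = 68. Would deviate. ✗
Try low-cost → normal capacity, high-cost → excess capacity:
  Under separation the entrant infers type exactly: normal capacity → low-cost (pays 127), excess capacity → high-cost (pays 48).
  Low-cost: normal capacity gives 127 − 0 = 127; excess capacity gives 48 − 42 = 6. No deviation. ✓
  High-cost: excess capacity gives 48 − 59 = -11; normal capacity gives 127 − 0 = 127. Would deviate. ✗
Neither assignment is incentive-compatible.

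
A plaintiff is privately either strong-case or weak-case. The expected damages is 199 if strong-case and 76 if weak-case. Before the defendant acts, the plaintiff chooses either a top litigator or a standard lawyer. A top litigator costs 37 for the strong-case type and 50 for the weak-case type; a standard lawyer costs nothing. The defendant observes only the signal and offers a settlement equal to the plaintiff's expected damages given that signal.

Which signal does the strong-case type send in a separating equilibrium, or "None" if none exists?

Try strong-case → top litigator, weak-case → standard lawyer:
  If types separate, top litigator earns payment 199 and standard lawyer earns 76.
  Strong-case: top litigator gives 199 − 37 = 162; standard lawyer gives 76 − 0 = 76. No deviation. ✓
  Weak-case: standard lawyer gives 76 − 0 = 76; top litigator gives 199 − 50 = 149. Would deviate. ✗
Try strong-case → standard lawyer, weak-case → top litigator:
  If types separate, standard lawyer earns payment 199 and top litigator earns 76.
  Strong-case: standard lawyer gives 199 − 0 = 199; top litigator gives 76 − 37 = 39. No deviation. ✓
  Weak-case: top litigator gives 76 − 50 = 26; standard lawyer gives 199 − 0 = 199. Would deviate. ✗
Neither assignment is incentive-compatible.

None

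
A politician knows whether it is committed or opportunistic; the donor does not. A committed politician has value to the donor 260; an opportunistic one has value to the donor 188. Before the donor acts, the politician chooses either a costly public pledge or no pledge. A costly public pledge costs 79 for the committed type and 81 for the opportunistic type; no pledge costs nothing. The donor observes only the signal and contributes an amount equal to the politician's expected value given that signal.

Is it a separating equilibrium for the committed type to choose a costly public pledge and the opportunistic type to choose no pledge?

If types separate, pledge earns payment 260 and no pledge earns 188.
Committed: pledge gives 260 − 79 = 181; no pledge gives 188 − 0 = 188. Would deviate. ✗
Opportunistic: no pledge gives 188 − 0 = 188; pledge gives 260 − 81 = 179. No deviation. ✓

No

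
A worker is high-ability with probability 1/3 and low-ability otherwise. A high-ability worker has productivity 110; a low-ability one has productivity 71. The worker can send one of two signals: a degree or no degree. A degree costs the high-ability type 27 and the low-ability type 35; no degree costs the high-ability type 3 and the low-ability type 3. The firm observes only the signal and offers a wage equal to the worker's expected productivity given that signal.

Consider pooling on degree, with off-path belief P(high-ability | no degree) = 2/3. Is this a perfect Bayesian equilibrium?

At the pooled signal (degree) the firm holds the prior 1/3 and pays 1/3·110 + 2/3·71 = 84. Off-path (no degree) belief 2/3 gives 2/3·110 + 1/3·71 = 97.
High-ability: degree gives 84 − 27 = 57; no degree gives 97 − 3 = 94. Deviates. ✗
Low-ability: degree gives 84 − 35 = 49; no degree gives 97 − 3 = 94. Deviates. ✗

No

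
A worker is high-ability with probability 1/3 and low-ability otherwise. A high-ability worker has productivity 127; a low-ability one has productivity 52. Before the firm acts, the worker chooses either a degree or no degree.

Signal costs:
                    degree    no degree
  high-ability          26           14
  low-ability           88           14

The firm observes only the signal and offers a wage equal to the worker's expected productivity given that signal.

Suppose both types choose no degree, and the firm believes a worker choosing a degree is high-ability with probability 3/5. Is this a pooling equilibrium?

At the pooled signal (no degree) the firm holds the prior 1/3 and pays 1/3·127 + 2/3·52 = 77. Off-path (degree) belief 3/5 gives 3/5·127 + 2/5·52 = 97.
High-ability: no degree gives 77 − 14 = 63; degree gives 97 − 26 = 71. Deviates. ✗
Low-ability: no degree gives 77 − 14 = 63; degree gives 97 − 88 = 9. Stays. ✓

No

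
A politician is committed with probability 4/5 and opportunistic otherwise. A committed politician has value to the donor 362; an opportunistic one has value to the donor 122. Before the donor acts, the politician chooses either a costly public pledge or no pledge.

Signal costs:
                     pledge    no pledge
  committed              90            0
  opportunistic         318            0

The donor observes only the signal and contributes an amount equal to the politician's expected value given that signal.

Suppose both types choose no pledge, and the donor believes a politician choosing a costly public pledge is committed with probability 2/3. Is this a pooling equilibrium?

On the equilibrium path (no pledge) the donor holds the prior 4/5 and pays 4/5·362 + 1/5·122 = 314. Off-path (pledge) belief 2/3 gives 2/3·362 + 1/3·122 = 282.
Committed: no pledge gives 314 − 0 = 314; pledge gives 282 − 90 = 192. Stays. ✓
Opportunistic: no pledge gives 314 − 0 = 314; pledge gives 282 − 318 = -36. Stays. ✓
Beliefs are Bayes-consistent on-path and both types best-respond.

Yes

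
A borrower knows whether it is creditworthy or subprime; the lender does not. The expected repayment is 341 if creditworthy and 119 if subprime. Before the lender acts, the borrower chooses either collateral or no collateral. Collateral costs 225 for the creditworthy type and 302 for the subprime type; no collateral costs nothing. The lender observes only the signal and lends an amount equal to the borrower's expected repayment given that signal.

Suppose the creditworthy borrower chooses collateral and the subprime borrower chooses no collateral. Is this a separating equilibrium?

No

Under separation the lender infers type exactly: collateral → creditworthy (pays 341), no collateral → subprime (pays 119).
Creditworthy: collateral gives 341 − 225 = 116; no collateral gives 119 − 0 = 119. Would deviate. ✗
Subprime: no collateral gives 119 − 0 = 119; collateral gives 341 − 302 = 39. No deviation. ✓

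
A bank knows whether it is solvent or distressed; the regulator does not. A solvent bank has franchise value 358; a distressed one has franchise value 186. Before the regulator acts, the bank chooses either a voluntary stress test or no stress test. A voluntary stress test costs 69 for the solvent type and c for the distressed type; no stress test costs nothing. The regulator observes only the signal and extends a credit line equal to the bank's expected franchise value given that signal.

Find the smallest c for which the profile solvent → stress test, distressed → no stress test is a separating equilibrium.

172

Under separation: stress test → solvent (pays 358); no stress test → distressed (pays 186).
Solvent: 358 − 69 = 289 ≥ 186 − 0 = 186. Holds regardless of c. ✓
Distressed: 186 − 0 ≥ 358 − c, so c ≥ 358 − 186 = 172.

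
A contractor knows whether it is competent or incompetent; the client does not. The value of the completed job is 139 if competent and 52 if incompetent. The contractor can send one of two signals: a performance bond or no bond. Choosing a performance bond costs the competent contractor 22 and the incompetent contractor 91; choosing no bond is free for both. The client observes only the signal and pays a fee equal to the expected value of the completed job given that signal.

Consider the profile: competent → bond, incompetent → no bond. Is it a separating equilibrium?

Yes

If types separate, bond earns payment 139 and no bond earns 52.
Competent: bond gives 139 − 22 = 117; no bond gives 52 − 0 = 52. No deviation. ✓
Incompetent: no bond gives 52 − 0 = 52; bond gives 139 − 91 = 48. No deviation. ✓
Neither type gains from mimicking the other.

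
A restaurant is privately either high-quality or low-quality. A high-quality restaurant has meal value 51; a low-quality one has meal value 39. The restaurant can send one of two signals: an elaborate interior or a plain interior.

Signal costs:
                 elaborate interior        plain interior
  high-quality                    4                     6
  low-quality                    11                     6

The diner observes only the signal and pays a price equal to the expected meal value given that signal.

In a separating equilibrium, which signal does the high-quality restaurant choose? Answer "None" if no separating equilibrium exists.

None

Try high-quality → elaborate interior, low-quality → plain interior:
  If types separate, elaborate interior earns payment 51 and plain interior earns 39.
  High-quality: elaborate interior gives 51 − 4 = 47; plain interior gives 39 − 6 = 33. No deviation. ✓
  Low-quality: plain interior gives 39 − 6 = 33; elaborate interior gives 51 − 11 = 40. Would deviate. ✗
Try high-quality → plain interior, low-quality → elaborate interior:
  If types separate, plain interior earns payment 51 and elaborate interior earns 39.
  High-quality: plain interior gives 51 − 6 = 45; elaborate interior gives 39 − 4 = 35. No deviation. ✓
  Low-quality: elaborate interior gives 39 − 11 = 28; plain interior gives 51 − 6 = 45. Would deviate. ✗
Neither assignment is incentive-compatible.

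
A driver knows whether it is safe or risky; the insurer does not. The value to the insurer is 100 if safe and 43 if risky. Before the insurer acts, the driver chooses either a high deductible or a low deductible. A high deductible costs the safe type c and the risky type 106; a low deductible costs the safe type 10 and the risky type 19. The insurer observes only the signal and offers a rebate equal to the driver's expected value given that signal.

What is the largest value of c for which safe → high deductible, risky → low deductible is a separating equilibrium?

Under separation: high deductible → safe (pays 100); low deductible → risky (pays 43).
Risky: 43 − 19 = 24 ≥ 100 − 106 = -6. Holds regardless of c. ✓
Safe: 100 − c ≥ 43 − 10, so c ≤ 100 − 33 = 67.

67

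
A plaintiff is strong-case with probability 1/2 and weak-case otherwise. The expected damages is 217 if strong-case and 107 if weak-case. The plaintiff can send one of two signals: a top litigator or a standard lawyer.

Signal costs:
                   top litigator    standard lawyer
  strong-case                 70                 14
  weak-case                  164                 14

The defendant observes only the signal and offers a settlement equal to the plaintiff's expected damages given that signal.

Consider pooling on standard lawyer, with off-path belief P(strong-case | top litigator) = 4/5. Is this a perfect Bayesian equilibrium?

On the equilibrium path (standard lawyer) the defendant holds the prior 1/2 and pays 1/2·217 + 1/2·107 = 162. Off-path (top litigator) belief 4/5 gives 4/5·217 + 1/5·107 = 195.
Strong-case: standard lawyer gives 162 − 14 = 148; top litigator gives 195 − 70 = 125. Stays. ✓
Weak-case: standard lawyer gives 162 − 14 = 148; top litigator gives 195 − 164 = 31. Stays. ✓
Beliefs are Bayes-consistent on-path and both types best-respond.

Yes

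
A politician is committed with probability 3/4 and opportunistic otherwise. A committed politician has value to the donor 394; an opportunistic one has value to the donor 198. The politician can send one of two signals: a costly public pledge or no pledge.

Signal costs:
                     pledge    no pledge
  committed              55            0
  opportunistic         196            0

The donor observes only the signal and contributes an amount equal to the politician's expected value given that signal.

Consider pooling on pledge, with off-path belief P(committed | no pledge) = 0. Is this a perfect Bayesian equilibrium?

At the pooled signal (pledge) the donor holds the prior 3/4 and pays 3/4·394 + 1/4·198 = 345. Off-path (no pledge) belief 0 gives 0·394 + 1·198 = 198.
Committed: pledge gives 345 − 55 = 290; no pledge gives 198 − 0 = 198. Stays. ✓
Opportunistic: pledge gives 345 − 196 = 149; no pledge gives 198 − 0 = 198. Deviates. ✗

No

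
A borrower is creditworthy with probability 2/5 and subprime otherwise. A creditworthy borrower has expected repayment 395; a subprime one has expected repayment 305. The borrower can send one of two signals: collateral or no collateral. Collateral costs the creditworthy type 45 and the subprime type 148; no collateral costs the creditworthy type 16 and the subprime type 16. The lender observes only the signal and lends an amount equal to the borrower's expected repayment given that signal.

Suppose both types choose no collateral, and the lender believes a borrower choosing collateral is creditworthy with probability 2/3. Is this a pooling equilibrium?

Yes

On the equilibrium path (no collateral) the lender holds the prior 2/5 and pays 2/5·395 + 3/5·305 = 341. Off-path (collateral) belief 2/3 gives 2/3·395 + 1/3·305 = 365.
Creditworthy: no collateral gives 341 − 16 = 325; collateral gives 365 − 45 = 320. Stays. ✓
Subprime: no collateral gives 341 − 16 = 325; collateral gives 365 − 148 = 217. Stays. ✓
Beliefs are Bayes-consistent on-path and both types best-respond.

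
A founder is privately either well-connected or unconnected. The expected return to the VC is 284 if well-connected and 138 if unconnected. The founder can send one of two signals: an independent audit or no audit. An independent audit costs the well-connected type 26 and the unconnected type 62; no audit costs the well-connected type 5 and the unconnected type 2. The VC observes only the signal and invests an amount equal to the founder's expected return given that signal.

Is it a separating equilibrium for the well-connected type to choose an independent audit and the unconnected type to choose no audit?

No

Under separation the VC infers type exactly: audit → well-connected (pays 284), no audit → unconnected (pays 138).
Well-connected: audit gives 284 − 26 = 258; no audit gives 138 − 5 = 133. No deviation. ✓
Unconnected: no audit gives 138 − 2 = 136; audit gives 284 − 62 = 222. Would deviate. ✗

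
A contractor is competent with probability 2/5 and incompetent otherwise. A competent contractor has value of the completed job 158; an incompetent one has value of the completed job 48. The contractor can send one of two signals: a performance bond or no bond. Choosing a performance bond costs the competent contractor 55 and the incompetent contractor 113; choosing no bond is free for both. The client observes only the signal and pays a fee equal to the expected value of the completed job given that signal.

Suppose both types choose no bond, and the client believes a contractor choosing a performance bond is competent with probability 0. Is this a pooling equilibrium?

On the equilibrium path (no bond) the client holds the prior 2/5 and pays 2/5·158 + 3/5·48 = 92. Off-path (bond) belief 0 gives 0·158 + 1·48 = 48.
Competent: no bond gives 92 − 0 = 92; bond gives 48 − 55 = -7. Stays. ✓
Incompetent: no bond gives 92 − 0 = 92; bond gives 48 − 113 = -65. Stays. ✓
Beliefs are Bayes-consistent on-path and both types best-respond.

Yes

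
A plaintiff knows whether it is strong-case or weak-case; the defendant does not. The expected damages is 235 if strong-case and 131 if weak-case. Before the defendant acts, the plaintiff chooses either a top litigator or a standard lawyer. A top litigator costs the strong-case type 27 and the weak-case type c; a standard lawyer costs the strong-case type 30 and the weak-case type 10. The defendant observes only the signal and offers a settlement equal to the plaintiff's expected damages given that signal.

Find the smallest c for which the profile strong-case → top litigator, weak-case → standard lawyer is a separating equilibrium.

114

Under separation: top litigator → strong-case (pays 235); standard lawyer → weak-case (pays 131).
Strong-case: 235 − 27 = 208 ≥ 131 − 30 = 101. Holds regardless of c. ✓
Weak-case: 131 − 10 ≥ 235 − c, so c ≥ 235 − 121 = 114.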